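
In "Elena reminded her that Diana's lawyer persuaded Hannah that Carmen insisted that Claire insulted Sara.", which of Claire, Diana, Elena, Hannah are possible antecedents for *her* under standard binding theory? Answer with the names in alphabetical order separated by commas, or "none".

*her* is a pronoun; Principle B requires it to be free in its binding domain — the matrix clause.
— Claire: subject of the clause headed by 'insulted'; is c-commanded by the pronoun; coreference would bind this R-expression — blocked (Principle C).
— Diana: possessor inside the subject DP of the clause headed by 'persuaded'; is c-commanded by the pronoun; coreference would bind this R-expression — blocked (Principle C).
— Elena: subject of the matrix clause; c-commands the pronoun within its binding domain — blocked (Principle B).
— Hannah: object of the clause headed by 'persuaded'; is c-commanded by the pronoun; coreference would bind this R-expression — blocked (Principle C).

none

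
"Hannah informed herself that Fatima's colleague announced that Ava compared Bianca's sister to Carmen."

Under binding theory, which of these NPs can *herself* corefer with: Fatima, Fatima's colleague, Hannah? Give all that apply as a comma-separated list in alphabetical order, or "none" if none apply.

Hannah

*herself* is a reflexive; Principle A requires it to be bound within its binding domain — the matrix clause.
— Fatima: possessor inside the subject DP of the clause headed by 'announced'; does not c-command the reflexive — cannot bind it (Principle A).
— Fatima's colleague: subject of the clause headed by 'announced'; does not c-command the reflexive — cannot bind it (Principle A).
— Hannah: subject of the matrix clause; c-commands the reflexive within its binding domain — allowed (Principle A).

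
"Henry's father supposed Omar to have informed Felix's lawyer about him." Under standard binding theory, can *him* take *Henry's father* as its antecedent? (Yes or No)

*him* is a pronoun; Principle B requires it to be free in its binding domain — the clause headed by 'informed'.
— Henry's father: subject of the matrix clause; c-commands the pronoun but lies outside its binding domain — allowed.

Yes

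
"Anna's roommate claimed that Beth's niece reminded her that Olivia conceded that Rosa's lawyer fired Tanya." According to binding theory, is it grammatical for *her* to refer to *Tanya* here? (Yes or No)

No

*Tanya* is an R-expression; Principle C requires it to be free (not bound by any c-commanding expression).
— her: object of the clause headed by 'reminded'; the pronoun c-commands the R-expression — coreference blocked (Principle C).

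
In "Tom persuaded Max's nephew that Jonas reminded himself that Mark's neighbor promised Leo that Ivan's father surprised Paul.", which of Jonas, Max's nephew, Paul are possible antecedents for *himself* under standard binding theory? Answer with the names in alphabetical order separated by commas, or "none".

Jonas

*himself* is a reflexive; Principle A requires it to be bound within its binding domain — the clause headed by 'reminded'.
— Jonas: subject of the clause headed by 'reminded'; c-commands the reflexive within its binding domain — allowed (Principle A).
— Max's nephew: object of the matrix clause; c-commands the reflexive but lies outside its binding domain — cannot bind it (Principle A).
— Paul: object of the clause headed by 'surprised'; does not c-command the reflexive — cannot bind it (Principle A).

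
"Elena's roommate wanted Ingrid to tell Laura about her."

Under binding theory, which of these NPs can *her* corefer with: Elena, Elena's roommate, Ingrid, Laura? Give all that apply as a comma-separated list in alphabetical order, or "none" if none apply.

Elena, Elena's roommate

*her* is a pronoun; Principle B requires it to be free in its binding domain — the clause headed by 'tell'.
— Elena: possessor inside the subject DP of the matrix clause; does not c-command the pronoun — Principle B does not apply; allowed.
— Elena's roommate: subject of the matrix clause; c-commands the pronoun but lies outside its binding domain — allowed.
— Ingrid: subject of the clause headed by 'tell'; c-commands the pronoun within its binding domain — blocked (Principle B).
— Laura: object of the clause headed by 'tell'; c-commands the pronoun within its binding domain — blocked (Principle B).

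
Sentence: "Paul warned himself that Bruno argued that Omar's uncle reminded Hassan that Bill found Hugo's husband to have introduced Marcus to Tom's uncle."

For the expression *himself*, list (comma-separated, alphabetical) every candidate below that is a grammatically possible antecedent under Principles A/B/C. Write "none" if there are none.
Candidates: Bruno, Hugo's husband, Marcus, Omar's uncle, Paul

*himself* is a reflexive; Principle A requires it to be bound within its binding domain — the matrix clause.
— Bruno: subject of the clause headed by 'argued'; does not c-command the reflexive — cannot bind it (Principle A).
— Hugo's husband: subject of the clause headed by 'introduced'; does not c-command the reflexive — cannot bind it (Principle A).
— Marcus: object of the clause headed by 'introduced'; does not c-command the reflexive — cannot bind it (Principle A).
— Omar's uncle: subject of the clause headed by 'reminded'; does not c-command the reflexive — cannot bind it (Principle A).
— Paul: subject of the matrix clause; c-commands the reflexive within its binding domain — allowed (Principle A).

Paul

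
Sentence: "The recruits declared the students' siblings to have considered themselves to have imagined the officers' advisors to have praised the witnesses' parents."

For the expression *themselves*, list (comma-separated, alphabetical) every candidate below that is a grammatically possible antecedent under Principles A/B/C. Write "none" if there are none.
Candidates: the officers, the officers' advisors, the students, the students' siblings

the students' siblings

*themselves* is a reflexive; Principle A requires it to be bound within its binding domain — the clause headed by 'considered'.
— the officers: possessor inside the subject DP of the clause headed by 'praised'; does not c-command the reflexive — cannot bind it (Principle A).
— the officers' advisors: subject of the clause headed by 'praised'; does not c-command the reflexive — cannot bind it (Principle A).
— the students: possessor inside the subject DP of the clause headed by 'considered'; does not c-command the reflexive — cannot bind it (Principle A).
— the students' siblings: subject of the clause headed by 'considered'; c-commands the reflexive within its binding domain — allowed (Principle A).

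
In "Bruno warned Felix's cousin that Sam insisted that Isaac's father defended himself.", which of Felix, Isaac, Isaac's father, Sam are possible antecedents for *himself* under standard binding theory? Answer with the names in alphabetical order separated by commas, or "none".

*himself* is a reflexive; Principle A requires it to be bound within its binding domain — the clause headed by 'defended'.
— Felix: possessor inside the object DP of the matrix clause; does not c-command the reflexive — cannot bind it (Principle A).
— Isaac: possessor inside the subject DP of the clause headed by 'defended'; does not c-command the reflexive — cannot bind it (Principle A).
— Isaac's father: subject of the clause headed by 'defended'; c-commands the reflexive within its binding domain — allowed (Principle A).
— Sam: subject of the clause headed by 'insisted'; c-commands the reflexive but lies outside its binding domain — cannot bind it (Principle A).

Isaac's father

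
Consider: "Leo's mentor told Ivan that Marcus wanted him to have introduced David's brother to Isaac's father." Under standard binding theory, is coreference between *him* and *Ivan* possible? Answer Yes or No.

*Ivan* is an R-expression; Principle C requires it to be free (not bound by any c-commanding expression).
— him: subject of the clause headed by 'introduced'; the pronoun does not c-command the R-expression — coreference allowed.

Yes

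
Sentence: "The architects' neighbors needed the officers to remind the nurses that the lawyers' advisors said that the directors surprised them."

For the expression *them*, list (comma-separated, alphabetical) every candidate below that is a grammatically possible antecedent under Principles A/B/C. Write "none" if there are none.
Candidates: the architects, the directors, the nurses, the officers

the architects, the nurses, the officers

*them* is a pronoun; Principle B requires it to be free in its binding domain — the clause headed by 'surprised'.
— the architects: possessor inside the subject DP of the matrix clause; does not c-command the pronoun — Principle B does not apply; allowed.
— the directors: subject of the clause headed by 'surprised'; c-commands the pronoun within its binding domain — blocked (Principle B).
— the nurses: object of the clause headed by 'remind'; c-commands the pronoun but lies outside its binding domain — allowed.
— the officers: subject of the clause headed by 'remind'; c-commands the pronoun but lies outside its binding domain — allowed.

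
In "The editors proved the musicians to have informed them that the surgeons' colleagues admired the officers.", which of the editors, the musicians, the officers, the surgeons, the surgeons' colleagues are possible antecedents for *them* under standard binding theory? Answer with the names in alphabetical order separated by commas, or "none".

*them* is a pronoun; Principle B requires it to be free in its binding domain — the clause headed by 'informed'.
— the editors: subject of the matrix clause; c-commands the pronoun but lies outside its binding domain — allowed.
— the musicians: subject of the clause headed by 'informed'; c-commands the pronoun within its binding domain — blocked (Principle B).
— the officers: object of the clause headed by 'admired'; is c-commanded by the pronoun; coreference would bind this R-expression — blocked (Principle C).
— the surgeons: possessor inside the subject DP of the clause headed by 'admired'; is c-commanded by the pronoun; coreference would bind this R-expression — blocked (Principle C).
— the surgeons' colleagues: subject of the clause headed by 'admired'; is c-commanded by the pronoun; coreference would bind this R-expression — blocked (Principle C).

the editors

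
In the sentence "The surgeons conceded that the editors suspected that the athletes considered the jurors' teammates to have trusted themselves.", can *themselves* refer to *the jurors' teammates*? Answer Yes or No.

Yes

*themselves* is a reflexive; Principle A requires it to be bound within its binding domain — the clause headed by 'trusted'.
— the jurors' teammates: subject of the clause headed by 'trusted'; c-commands the reflexive within its binding domain — allowed (Principle A).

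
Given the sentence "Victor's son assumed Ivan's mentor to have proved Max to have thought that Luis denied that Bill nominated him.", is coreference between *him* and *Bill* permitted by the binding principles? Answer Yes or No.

*him* is a pronoun; Principle B requires it to be free in its binding domain — the clause headed by 'nominated'.
— Bill: subject of the clause headed by 'nominated'; c-commands the pronoun within its binding domain — blocked (Principle B).

No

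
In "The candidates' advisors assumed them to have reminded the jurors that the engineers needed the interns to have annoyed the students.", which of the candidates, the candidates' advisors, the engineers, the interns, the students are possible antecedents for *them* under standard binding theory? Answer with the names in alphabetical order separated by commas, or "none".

*them* is a pronoun; Principle B requires it to be free in its binding domain — the matrix clause.
— the candidates: possessor inside the subject DP of the matrix clause; does not c-command the pronoun — Principle B does not apply; allowed.
— the candidates' advisors: subject of the matrix clause; c-commands the pronoun within its binding domain — blocked (Principle B).
— the engineers: subject of the clause headed by 'needed'; is c-commanded by the pronoun; coreference would bind this R-expression — blocked (Principle C).
— the interns: subject of the clause headed by 'annoyed'; is c-commanded by the pronoun; coreference would bind this R-expression — blocked (Principle C).
— the students: object of the clause headed by 'annoyed'; is c-commanded by the pronoun; coreference would bind this R-expression — blocked (Principle C).

the candidates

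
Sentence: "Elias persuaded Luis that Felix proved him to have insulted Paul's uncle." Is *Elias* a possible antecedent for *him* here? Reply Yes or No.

*him* is a pronoun; Principle B requires it to be free in its binding domain — the clause headed by 'proved'.
— Elias: subject of the matrix clause; c-commands the pronoun but lies outside its binding domain — allowed.

Yes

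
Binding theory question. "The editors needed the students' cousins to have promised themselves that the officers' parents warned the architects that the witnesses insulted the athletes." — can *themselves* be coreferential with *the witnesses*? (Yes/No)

No

*themselves* is a reflexive; Principle A requires it to be bound within its binding domain — the clause headed by 'promised'.
— the witnesses: subject of the clause headed by 'insulted'; does not c-command the reflexive — cannot bind it (Principle A).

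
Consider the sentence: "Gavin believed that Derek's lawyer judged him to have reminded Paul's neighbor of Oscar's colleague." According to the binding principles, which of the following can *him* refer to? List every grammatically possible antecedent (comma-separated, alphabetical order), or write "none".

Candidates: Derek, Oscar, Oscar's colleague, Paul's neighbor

*him* is a pronoun; Principle B requires it to be free in its binding domain — the clause headed by 'judged'.
— Derek: possessor inside the subject DP of the clause headed by 'judged'; does not c-command the pronoun — Principle B does not apply; allowed.
— Oscar: possessor inside the second object DP of the clause headed by 'reminded'; is c-commanded by the pronoun; coreference would bind this R-expression — blocked (Principle C).
— Oscar's colleague: second object of the clause headed by 'reminded'; is c-commanded by the pronoun; coreference would bind this R-expression — blocked (Principle C).
— Paul's neighbor: object of the clause headed by 'reminded'; is c-commanded by the pronoun; coreference would bind this R-expression — blocked (Principle C).

Derek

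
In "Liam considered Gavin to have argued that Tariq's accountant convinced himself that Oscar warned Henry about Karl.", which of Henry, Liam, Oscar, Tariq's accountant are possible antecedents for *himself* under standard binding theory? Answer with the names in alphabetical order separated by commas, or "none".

*himself* is a reflexive; Principle A requires it to be bound within its binding domain — the clause headed by 'convinced'.
— Henry: object of the clause headed by 'warned'; does not c-command the reflexive — cannot bind it (Principle A).
— Liam: subject of the matrix clause; c-commands the reflexive but lies outside its binding domain — cannot bind it (Principle A).
— Oscar: subject of the clause headed by 'warned'; does not c-command the reflexive — cannot bind it (Principle A).
— Tariq's accountant: subject of the clause headed by 'convinced'; c-commands the reflexive within its binding domain — allowed (Principle A).

Tariq's accountant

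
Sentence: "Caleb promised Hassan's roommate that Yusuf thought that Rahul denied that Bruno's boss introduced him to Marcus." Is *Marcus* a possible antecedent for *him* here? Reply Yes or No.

*him* is a pronoun; Principle B requires it to be free in its binding domain — the clause headed by 'introduced'.
— Marcus: second object of the clause headed by 'introduced'; is c-commanded by the pronoun; coreference would bind this R-expression — blocked (Principle C).

No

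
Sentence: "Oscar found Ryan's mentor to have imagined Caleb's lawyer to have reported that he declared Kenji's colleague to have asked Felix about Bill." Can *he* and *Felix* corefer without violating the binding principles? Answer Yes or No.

No

*Felix* is an R-expression; Principle C requires it to be free (not bound by any c-commanding expression).
— he: subject of the clause headed by 'declared'; the pronoun c-commands the R-expression — coreference blocked (Principle C).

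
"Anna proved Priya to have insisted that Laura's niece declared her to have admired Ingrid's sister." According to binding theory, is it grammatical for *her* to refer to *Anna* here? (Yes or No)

*Anna* is an R-expression; Principle C requires it to be free (not bound by any c-commanding expression).
— her: subject of the clause headed by 'admired'; the pronoun does not c-command the R-expression — coreference allowed.

Yes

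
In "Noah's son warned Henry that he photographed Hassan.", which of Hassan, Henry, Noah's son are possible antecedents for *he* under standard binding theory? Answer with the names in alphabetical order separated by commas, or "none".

*he* is a pronoun; Principle B requires it to be free in its binding domain — the clause headed by 'photographed'.
— Hassan: object of the clause headed by 'photographed'; is c-commanded by the pronoun; coreference would bind this R-expression — blocked (Principle C).
— Henry: object of the matrix clause; c-commands the pronoun but lies outside its binding domain — allowed.
— Noah's son: subject of the matrix clause; c-commands the pronoun but lies outside its binding domain — allowed.

Henry, Noah's son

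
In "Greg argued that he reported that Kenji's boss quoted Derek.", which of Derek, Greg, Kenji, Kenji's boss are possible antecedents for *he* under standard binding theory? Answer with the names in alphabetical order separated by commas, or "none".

*he* is a pronoun; Principle B requires it to be free in its binding domain — the clause headed by 'reported'.
— Derek: object of the clause headed by 'quoted'; is c-commanded by the pronoun; coreference would bind this R-expression — blocked (Principle C).
— Greg: subject of the matrix clause; c-commands the pronoun but lies outside its binding domain — allowed.
— Kenji: possessor inside the subject DP of the clause headed by 'quoted'; is c-commanded by the pronoun; coreference would bind this R-expression — blocked (Principle C).
— Kenji's boss: subject of the clause headed by 'quoted'; is c-commanded by the pronoun; coreference would bind this R-expression — blocked (Principle C).

Greg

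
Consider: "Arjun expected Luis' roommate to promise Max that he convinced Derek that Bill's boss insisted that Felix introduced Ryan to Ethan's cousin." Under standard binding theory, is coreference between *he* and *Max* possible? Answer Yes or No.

*Max* is an R-expression; Principle C requires it to be free (not bound by any c-commanding expression).
— he: subject of the clause headed by 'convinced'; the pronoun does not c-command the R-expression — coreference allowed.

Yes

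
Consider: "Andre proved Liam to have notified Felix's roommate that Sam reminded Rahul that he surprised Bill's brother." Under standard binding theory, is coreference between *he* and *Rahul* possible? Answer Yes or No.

Yes

*Rahul* is an R-expression; Principle C requires it to be free (not bound by any c-commanding expression).
— he: subject of the clause headed by 'surprised'; the pronoun does not c-command the R-expression — coreference allowed.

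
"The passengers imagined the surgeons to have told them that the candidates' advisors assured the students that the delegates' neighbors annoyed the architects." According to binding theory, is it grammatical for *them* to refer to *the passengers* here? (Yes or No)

*the passengers* is an R-expression; Principle C requires it to be free (not bound by any c-commanding expression).
— them: object of the clause headed by 'told'; the pronoun does not c-command the R-expression — coreference allowed.

Yes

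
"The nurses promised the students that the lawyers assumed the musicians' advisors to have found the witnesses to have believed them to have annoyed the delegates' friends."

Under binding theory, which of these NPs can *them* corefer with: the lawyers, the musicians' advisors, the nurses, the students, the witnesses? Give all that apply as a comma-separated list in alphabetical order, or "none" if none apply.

*them* is a pronoun; Principle B requires it to be free in its binding domain — the clause headed by 'believed'.
— the lawyers: subject of the clause headed by 'assumed'; c-commands the pronoun but lies outside its binding domain — allowed.
— the musicians' advisors: subject of the clause headed by 'found'; c-commands the pronoun but lies outside its binding domain — allowed.
— the nurses: subject of the matrix clause; c-commands the pronoun but lies outside its binding domain — allowed.
— the students: object of the matrix clause; c-commands the pronoun but lies outside its binding domain — allowed.
— the witnesses: subject of the clause headed by 'believed'; c-commands the pronoun within its binding domain — blocked (Principle B).

the lawyers, the musicians' advisors, the nurses, the students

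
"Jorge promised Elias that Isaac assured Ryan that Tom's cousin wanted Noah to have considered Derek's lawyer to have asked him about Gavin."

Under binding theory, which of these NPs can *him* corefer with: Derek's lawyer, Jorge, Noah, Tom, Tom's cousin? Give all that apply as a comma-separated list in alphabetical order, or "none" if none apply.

*him* is a pronoun; Principle B requires it to be free in its binding domain — the clause headed by 'asked'.
— Derek's lawyer: subject of the clause headed by 'asked'; c-commands the pronoun within its binding domain — blocked (Principle B).
— Jorge: subject of the matrix clause; c-commands the pronoun but lies outside its binding domain — allowed.
— Noah: subject of the clause headed by 'considered'; c-commands the pronoun but lies outside its binding domain — allowed.
— Tom: possessor inside the subject DP of the clause headed by 'wanted'; does not c-command the pronoun — Principle B does not apply; allowed.
— Tom's cousin: subject of the clause headed by 'wanted'; c-commands the pronoun but lies outside its binding domain — allowed.

Jorge, Noah, Tom, Tom's cousin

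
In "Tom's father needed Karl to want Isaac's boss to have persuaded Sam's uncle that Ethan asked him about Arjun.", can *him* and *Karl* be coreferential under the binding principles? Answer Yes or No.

Yes

*Karl* is an R-expression; Principle C requires it to be free (not bound by any c-commanding expression).
— him: object of the clause headed by 'asked'; the pronoun does not c-command the R-expression — coreference allowed.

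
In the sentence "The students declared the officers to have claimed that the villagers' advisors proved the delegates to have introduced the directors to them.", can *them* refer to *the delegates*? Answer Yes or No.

No

*them* is a pronoun; Principle B requires it to be free in its binding domain — the clause headed by 'introduced'.
— the delegates: subject of the clause headed by 'introduced'; c-commands the pronoun within its binding domain — blocked (Principle B).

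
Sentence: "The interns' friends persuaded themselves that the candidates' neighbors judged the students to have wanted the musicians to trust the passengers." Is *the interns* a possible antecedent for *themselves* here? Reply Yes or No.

*themselves* is a reflexive; Principle A requires it to be bound within its binding domain — the matrix clause.
— the interns: possessor inside the subject DP of the matrix clause; does not c-command the reflexive — cannot bind it (Principle A).

No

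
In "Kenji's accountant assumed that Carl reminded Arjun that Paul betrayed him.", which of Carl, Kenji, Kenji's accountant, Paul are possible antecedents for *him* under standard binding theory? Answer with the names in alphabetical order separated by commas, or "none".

Carl, Kenji, Kenji's accountant

*him* is a pronoun; Principle B requires it to be free in its binding domain — the clause headed by 'betrayed'.
— Carl: subject of the clause headed by 'reminded'; c-commands the pronoun but lies outside its binding domain — allowed.
— Kenji: possessor inside the subject DP of the matrix clause; does not c-command the pronoun — Principle B does not apply; allowed.
— Kenji's accountant: subject of the matrix clause; c-commands the pronoun but lies outside its binding domain — allowed.
— Paul: subject of the clause headed by 'betrayed'; c-commands the pronoun within its binding domain — blocked (Principle B).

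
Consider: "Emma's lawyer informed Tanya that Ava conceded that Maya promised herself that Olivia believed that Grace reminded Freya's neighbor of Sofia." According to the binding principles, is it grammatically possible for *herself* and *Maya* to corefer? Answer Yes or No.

*herself* is a reflexive; Principle A requires it to be bound within its binding domain — the clause headed by 'promised'.
— Maya: subject of the clause headed by 'promised'; c-commands the reflexive within its binding domain — allowed (Principle A).

Yes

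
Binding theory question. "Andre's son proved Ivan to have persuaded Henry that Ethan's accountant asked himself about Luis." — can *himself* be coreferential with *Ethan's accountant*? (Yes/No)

Yes

*himself* is a reflexive; Principle A requires it to be bound within its binding domain — the clause headed by 'asked'.
— Ethan's accountant: subject of the clause headed by 'asked'; c-commands the reflexive within its binding domain — allowed (Principle A).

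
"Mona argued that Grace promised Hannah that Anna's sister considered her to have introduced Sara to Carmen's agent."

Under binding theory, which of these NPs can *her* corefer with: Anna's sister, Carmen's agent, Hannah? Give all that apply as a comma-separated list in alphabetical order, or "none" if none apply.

Hannah

*her* is a pronoun; Principle B requires it to be free in its binding domain — the clause headed by 'considered'.
— Anna's sister: subject of the clause headed by 'considered'; c-commands the pronoun within its binding domain — blocked (Principle B).
— Carmen's agent: second object of the clause headed by 'introduced'; is c-commanded by the pronoun; coreference would bind this R-expression — blocked (Principle C).
— Hannah: object of the clause headed by 'promised'; c-commands the pronoun but lies outside its binding domain — allowed.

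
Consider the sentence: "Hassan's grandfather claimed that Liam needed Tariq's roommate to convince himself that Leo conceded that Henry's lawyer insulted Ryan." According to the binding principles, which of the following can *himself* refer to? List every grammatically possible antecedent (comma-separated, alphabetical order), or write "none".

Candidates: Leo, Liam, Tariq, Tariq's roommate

Tariq's roommate

*himself* is a reflexive; Principle A requires it to be bound within its binding domain — the clause headed by 'convince'.
— Leo: subject of the clause headed by 'conceded'; does not c-command the reflexive — cannot bind it (Principle A).
— Liam: subject of the clause headed by 'needed'; c-commands the reflexive but lies outside its binding domain — cannot bind it (Principle A).
— Tariq: possessor inside the subject DP of the clause headed by 'convince'; does not c-command the reflexive — cannot bind it (Principle A).
— Tariq's roommate: subject of the clause headed by 'convince'; c-commands the reflexive within its binding domain — allowed (Principle A).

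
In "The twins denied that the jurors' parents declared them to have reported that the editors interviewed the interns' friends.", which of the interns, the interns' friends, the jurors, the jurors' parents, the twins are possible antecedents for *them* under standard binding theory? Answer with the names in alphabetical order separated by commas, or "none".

*them* is a pronoun; Principle B requires it to be free in its binding domain — the clause headed by 'declared'.
— the interns: possessor inside the object DP of the clause headed by 'interviewed'; is c-commanded by the pronoun; coreference would bind this R-expression — blocked (Principle C).
— the interns' friends: object of the clause headed by 'interviewed'; is c-commanded by the pronoun; coreference would bind this R-expression — blocked (Principle C).
— the jurors: possessor inside the subject DP of the clause headed by 'declared'; does not c-command the pronoun — Principle B does not apply; allowed.
— the jurors' parents: subject of the clause headed by 'declared'; c-commands the pronoun within its binding domain — blocked (Principle B).
— the twins: subject of the matrix clause; c-commands the pronoun but lies outside its binding domain — allowed.

the jurors, the twins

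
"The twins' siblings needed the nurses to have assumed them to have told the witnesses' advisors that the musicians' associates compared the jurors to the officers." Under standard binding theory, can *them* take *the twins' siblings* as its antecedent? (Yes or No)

*them* is a pronoun; Principle B requires it to be free in its binding domain — the clause headed by 'assumed'.
— the twins' siblings: subject of the matrix clause; c-commands the pronoun but lies outside its binding domain — allowed.

Yes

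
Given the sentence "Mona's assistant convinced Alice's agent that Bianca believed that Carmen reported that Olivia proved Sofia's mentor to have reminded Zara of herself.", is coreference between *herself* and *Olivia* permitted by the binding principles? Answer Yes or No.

No

*herself* is a reflexive; Principle A requires it to be bound within its binding domain — the clause headed by 'reminded'.
— Olivia: subject of the clause headed by 'proved'; c-commands the reflexive but lies outside its binding domain — cannot bind it (Principle A).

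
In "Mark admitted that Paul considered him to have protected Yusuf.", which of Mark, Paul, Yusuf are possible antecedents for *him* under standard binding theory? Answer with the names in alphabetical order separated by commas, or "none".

*him* is a pronoun; Principle B requires it to be free in its binding domain — the clause headed by 'considered'.
— Mark: subject of the matrix clause; c-commands the pronoun but lies outside its binding domain — allowed.
— Paul: subject of the clause headed by 'considered'; c-commands the pronoun within its binding domain — blocked (Principle B).
— Yusuf: object of the clause headed by 'protected'; is c-commanded by the pronoun; coreference would bind this R-expression — blocked (Principle C).

Mark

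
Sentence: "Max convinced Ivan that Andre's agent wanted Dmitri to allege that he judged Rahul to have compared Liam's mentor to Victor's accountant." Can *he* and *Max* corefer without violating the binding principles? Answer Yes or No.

Yes

*Max* is an R-expression; Principle C requires it to be free (not bound by any c-commanding expression).
— he: subject of the clause headed by 'judged'; the pronoun does not c-command the R-expression — coreference allowed.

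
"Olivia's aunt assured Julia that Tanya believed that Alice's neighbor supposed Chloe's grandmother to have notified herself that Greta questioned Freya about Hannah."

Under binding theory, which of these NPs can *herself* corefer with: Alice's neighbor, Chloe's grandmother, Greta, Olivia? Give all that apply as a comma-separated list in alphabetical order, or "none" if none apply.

Chloe's grandmother

*herself* is a reflexive; Principle A requires it to be bound within its binding domain — the clause headed by 'notified'.
— Alice's neighbor: subject of the clause headed by 'supposed'; c-commands the reflexive but lies outside its binding domain — cannot bind it (Principle A).
— Chloe's grandmother: subject of the clause headed by 'notified'; c-commands the reflexive within its binding domain — allowed (Principle A).
— Greta: subject of the clause headed by 'questioned'; does not c-command the reflexive — cannot bind it (Principle A).
— Olivia: possessor inside the subject DP of the matrix clause; does not c-command the reflexive — cannot bind it (Principle A).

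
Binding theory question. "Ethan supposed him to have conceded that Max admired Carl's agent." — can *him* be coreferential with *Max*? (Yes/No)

No

*him* is a pronoun; Principle B requires it to be free in its binding domain — the matrix clause.
— Max: subject of the clause headed by 'admired'; is c-commanded by the pronoun; coreference would bind this R-expression — blocked (Principle C).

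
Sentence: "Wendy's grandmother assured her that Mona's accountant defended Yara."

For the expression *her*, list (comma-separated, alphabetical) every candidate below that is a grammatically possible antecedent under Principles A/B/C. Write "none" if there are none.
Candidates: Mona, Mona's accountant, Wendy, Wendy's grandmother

*her* is a pronoun; Principle B requires it to be free in its binding domain — the matrix clause.
— Mona: possessor inside the subject DP of the clause headed by 'defended'; is c-commanded by the pronoun; coreference would bind this R-expression — blocked (Principle C).
— Mona's accountant: subject of the clause headed by 'defended'; is c-commanded by the pronoun; coreference would bind this R-expression — blocked (Principle C).
— Wendy: possessor inside the subject DP of the matrix clause; does not c-command the pronoun — Principle B does not apply; allowed.
— Wendy's grandmother: subject of the matrix clause; c-commands the pronoun within its binding domain — blocked (Principle B).

Wendy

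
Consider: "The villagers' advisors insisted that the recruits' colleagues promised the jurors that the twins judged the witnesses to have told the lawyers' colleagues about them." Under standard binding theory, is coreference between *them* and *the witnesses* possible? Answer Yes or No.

*the witnesses* is an R-expression; Principle C requires it to be free (not bound by any c-commanding expression).
— them: second object of the clause headed by 'told'; the R-expression locally c-commands the pronoun — coreference blocked (Principle B on the pronoun).

No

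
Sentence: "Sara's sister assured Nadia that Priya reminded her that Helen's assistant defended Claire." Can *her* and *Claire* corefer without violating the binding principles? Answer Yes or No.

No

*Claire* is an R-expression; Principle C requires it to be free (not bound by any c-commanding expression).
— her: object of the clause headed by 'reminded'; the pronoun c-commands the R-expression — coreference blocked (Principle C).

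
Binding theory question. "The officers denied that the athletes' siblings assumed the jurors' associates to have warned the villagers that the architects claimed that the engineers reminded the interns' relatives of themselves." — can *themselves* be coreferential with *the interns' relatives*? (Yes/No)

Yes

*themselves* is a reflexive; Principle A requires it to be bound within its binding domain — the clause headed by 'reminded'.
— the interns' relatives: object of the clause headed by 'reminded'; c-commands the reflexive within its binding domain — allowed (Principle A).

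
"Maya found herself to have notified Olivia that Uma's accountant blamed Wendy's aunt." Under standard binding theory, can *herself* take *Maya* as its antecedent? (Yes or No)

Yes

*herself* is a reflexive; Principle A requires it to be bound within its binding domain — the matrix clause.
— Maya: subject of the matrix clause; c-commands the reflexive within its binding domain — allowed (Principle A).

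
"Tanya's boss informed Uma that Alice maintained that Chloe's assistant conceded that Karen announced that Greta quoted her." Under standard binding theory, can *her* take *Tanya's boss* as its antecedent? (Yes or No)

*her* is a pronoun; Principle B requires it to be free in its binding domain — the clause headed by 'quoted'.
— Tanya's boss: subject of the matrix clause; c-commands the pronoun but lies outside its binding domain — allowed.

Yes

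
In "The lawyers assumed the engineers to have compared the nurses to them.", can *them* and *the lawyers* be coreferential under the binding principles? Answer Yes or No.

*the lawyers* is an R-expression; Principle C requires it to be free (not bound by any c-commanding expression).
— them: second object of the clause headed by 'compared'; the pronoun does not c-command the R-expression — coreference allowed.

Yes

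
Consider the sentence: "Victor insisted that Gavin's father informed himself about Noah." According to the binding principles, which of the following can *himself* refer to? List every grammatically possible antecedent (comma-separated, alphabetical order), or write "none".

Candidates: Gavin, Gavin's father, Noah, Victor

*himself* is a reflexive; Principle A requires it to be bound within its binding domain — the clause headed by 'informed'.
— Gavin: possessor inside the subject DP of the clause headed by 'informed'; does not c-command the reflexive — cannot bind it (Principle A).
— Gavin's father: subject of the clause headed by 'informed'; c-commands the reflexive within its binding domain — allowed (Principle A).
— Noah: second object of the clause headed by 'informed'; does not c-command the reflexive — cannot bind it (Principle A).
— Victor: subject of the matrix clause; c-commands the reflexive but lies outside its binding domain — cannot bind it (Principle A).

Gavin's father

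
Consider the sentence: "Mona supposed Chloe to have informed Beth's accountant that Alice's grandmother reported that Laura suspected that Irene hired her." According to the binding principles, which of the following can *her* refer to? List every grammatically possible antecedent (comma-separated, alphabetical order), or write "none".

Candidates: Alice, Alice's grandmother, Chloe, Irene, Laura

Alice, Alice's grandmother, Chloe, Laura

*her* is a pronoun; Principle B requires it to be free in its binding domain — the clause headed by 'hired'.
— Alice: possessor inside the subject DP of the clause headed by 'reported'; does not c-command the pronoun — Principle B does not apply; allowed.
— Alice's grandmother: subject of the clause headed by 'reported'; c-commands the pronoun but lies outside its binding domain — allowed.
— Chloe: subject of the clause headed by 'informed'; c-commands the pronoun but lies outside its binding domain — allowed.
— Irene: subject of the clause headed by 'hired'; c-commands the pronoun within its binding domain — blocked (Principle B).
— Laura: subject of the clause headed by 'suspected'; c-commands the pronoun but lies outside its binding domain — allowed.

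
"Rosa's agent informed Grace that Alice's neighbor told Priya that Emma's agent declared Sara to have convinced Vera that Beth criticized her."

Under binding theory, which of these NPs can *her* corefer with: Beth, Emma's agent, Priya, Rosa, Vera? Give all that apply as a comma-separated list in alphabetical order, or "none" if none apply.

*her* is a pronoun; Principle B requires it to be free in its binding domain — the clause headed by 'criticized'.
— Beth: subject of the clause headed by 'criticized'; c-commands the pronoun within its binding domain — blocked (Principle B).
— Emma's agent: subject of the clause headed by 'declared'; c-commands the pronoun but lies outside its binding domain — allowed.
— Priya: object of the clause headed by 'told'; c-commands the pronoun but lies outside its binding domain — allowed.
— Rosa: possessor inside the subject DP of the matrix clause; does not c-command the pronoun — Principle B does not apply; allowed.
— Vera: object of the clause headed by 'convinced'; c-commands the pronoun but lies outside its binding domain — allowed.

Emma's agent, Priya, Rosa, Vera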